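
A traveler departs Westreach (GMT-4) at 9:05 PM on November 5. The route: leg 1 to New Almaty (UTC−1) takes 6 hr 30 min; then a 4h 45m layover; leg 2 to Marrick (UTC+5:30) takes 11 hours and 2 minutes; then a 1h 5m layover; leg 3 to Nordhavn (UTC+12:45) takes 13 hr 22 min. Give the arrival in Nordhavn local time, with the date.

Convert departure to UTC: 9:05 PM + 4:00 = 1:05 AM UTC on Nov 6.
Add 6 hours and 30 minutes leg 1 → 7:35 AM UTC.
Add 4 hours 45 minutes layover in New Almaty → 12:20 PM UTC.
Add 11 hours 2 minutes leg 2 → 11:22 PM UTC.
Add 1 hour and 5 minutes layover in Marrick → 12:27 AM UTC (Nov 7).
Add 13 hours and 22 minutes leg 3 → 1:49 PM UTC.
Nordhavn is UTC+12:45, so local arrival = 1:49 PM + 12:45 = 2:34 AM on Nov 8.

2:34 AM on Nov 8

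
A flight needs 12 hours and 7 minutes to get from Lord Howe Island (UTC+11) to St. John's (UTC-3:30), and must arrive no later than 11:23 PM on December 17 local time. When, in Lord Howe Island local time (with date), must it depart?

1:46 AM on Dec 18

Target arrival in UTC: 11:23 PM + 3:30 = 2:53 AM on Dec 18.
Subtract 12 hours and 7 minutes → departure 2:46 PM UTC on Dec 17.
Lord Howe Island is UTC+11:00: 2:46 PM + 11:00 = 1:46 AM on Dec 18.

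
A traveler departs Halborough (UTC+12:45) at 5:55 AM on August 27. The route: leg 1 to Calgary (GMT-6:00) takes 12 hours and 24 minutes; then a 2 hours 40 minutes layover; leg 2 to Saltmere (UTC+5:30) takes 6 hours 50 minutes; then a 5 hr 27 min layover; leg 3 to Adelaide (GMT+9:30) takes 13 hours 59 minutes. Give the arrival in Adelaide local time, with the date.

8:00 PM on Aug 28

Convert departure to UTC: 5:55 AM − 12:45 = 5:10 PM UTC on Aug 26.
Add 12 hours 24 minutes leg 1 → 5:34 AM UTC (Aug 27).
Add 2 hours 40 minutes layover in Calgary → 8:14 AM UTC.
Add 6 hours and 50 minutes leg 2 → 3:04 PM UTC.
Add 5 hours 27 minutes layover in Saltmere → 8:31 PM UTC.
Add 13 hours 59 minutes leg 3 → 10:30 AM UTC (Aug 28).
Adelaide is UTC+9:30, so local arrival = 10:30 AM + 9:30 = 8:00 PM on Aug 28.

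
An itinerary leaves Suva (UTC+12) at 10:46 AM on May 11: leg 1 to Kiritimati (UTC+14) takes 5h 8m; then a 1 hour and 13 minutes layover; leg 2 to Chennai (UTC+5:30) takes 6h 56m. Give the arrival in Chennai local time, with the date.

Convert departure to UTC: 10:46 AM − 12:00 = 10:46 PM UTC on May 10.
Add 5 hours and 8 minutes leg 1 → 3:54 AM UTC (May 11).
Add 1 hour 13 minutes layover in Kiritimati → 5:07 AM UTC.
Add 6 hours 56 minutes leg 2 → 12:03 PM UTC.
Chennai is UTC+5:30, so local arrival = 12:03 PM + 5:30 = 5:33 PM on May 11.

5:33 PM on May 11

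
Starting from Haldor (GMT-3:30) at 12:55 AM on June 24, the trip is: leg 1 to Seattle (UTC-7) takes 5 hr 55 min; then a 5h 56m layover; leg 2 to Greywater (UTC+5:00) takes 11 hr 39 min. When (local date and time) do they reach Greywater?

8:55 AM on Jun 25

Convert departure to UTC: 12:55 AM + 3:30 = 4:25 AM UTC on Jun 24.
Add 5 hours and 55 minutes leg 1 → 10:20 AM UTC.
Add 5 hours and 56 minutes layover in Seattle → 4:16 PM UTC.
Add 11 hours and 39 minutes leg 2 → 3:55 AM UTC (Jun 25).
Greywater is UTC+5:00, so local arrival = 3:55 AM + 5:00 = 8:55 AM on Jun 25.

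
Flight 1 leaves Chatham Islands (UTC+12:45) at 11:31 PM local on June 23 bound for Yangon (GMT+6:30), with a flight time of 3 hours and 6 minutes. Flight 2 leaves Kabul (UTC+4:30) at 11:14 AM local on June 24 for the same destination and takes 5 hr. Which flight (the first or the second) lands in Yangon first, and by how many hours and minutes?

Flight 1 in UTC: 11:31 PM − 12:45 = 10:46 AM on Jun 23.
+3 hours 6 minutes → arrive 1:52 PM UTC on Jun 23.
Flight 2 in UTC: 11:14 AM − 4:30 = 6:44 AM on Jun 24.
+5 hours → arrive 11:44 AM UTC on Jun 24.
Flight 1 lands earlier by 21 hours 52 minutes.

the first, by 21 hours 52 minutes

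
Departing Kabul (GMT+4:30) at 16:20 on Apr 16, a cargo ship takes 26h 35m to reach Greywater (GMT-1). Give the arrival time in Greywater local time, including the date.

13:25 on April 17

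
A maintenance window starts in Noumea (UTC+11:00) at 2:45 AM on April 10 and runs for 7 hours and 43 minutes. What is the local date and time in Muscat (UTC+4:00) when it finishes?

3:28 AM on April 10

Muscat is 7:00 behind Noumea.
After 7 hours 43 minutes it is 10:28 AM in Noumea.
Shift by the zone difference: 10:28 AM − 7:00 = 3:28 AM on Apr 10 in Muscat.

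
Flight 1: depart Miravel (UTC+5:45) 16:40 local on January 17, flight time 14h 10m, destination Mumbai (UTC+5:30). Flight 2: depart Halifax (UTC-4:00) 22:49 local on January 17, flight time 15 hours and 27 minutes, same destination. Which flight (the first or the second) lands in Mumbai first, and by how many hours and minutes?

the first, by 17 hours 11 minutes

Flight 1 in UTC: 16:40 − 5:45 = 10:55 on Jan 17.
+14 hours 10 minutes → arrive 01:05 UTC on Jan 18.
Flight 2 in UTC: 22:49 + 4:00 = 02:49 on Jan 18.
+15 hours and 27 minutes → arrive 18:16 UTC on Jan 18.
Flight 1 lands earlier by 17 hours 11 minutes.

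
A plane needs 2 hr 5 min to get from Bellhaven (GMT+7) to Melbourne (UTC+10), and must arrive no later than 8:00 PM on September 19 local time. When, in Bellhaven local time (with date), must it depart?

Target arrival in UTC: 8:00 PM − 10:00 = 10:00 AM on Sep 19.
Subtract 2 hours 5 minutes → departure 7:55 AM UTC on Sep 19.
Bellhaven is UTC+7:00: 7:55 AM + 7:00 = 2:55 PM on Sep 19.

2:55 PM on September 19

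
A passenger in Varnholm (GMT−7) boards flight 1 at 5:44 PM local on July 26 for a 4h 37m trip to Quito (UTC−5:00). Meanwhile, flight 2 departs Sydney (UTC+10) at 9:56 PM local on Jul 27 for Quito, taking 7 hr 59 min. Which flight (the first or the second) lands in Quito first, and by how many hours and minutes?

the first, by 14 hours 34 minutes

Flight 1 in UTC: 5:44 PM + 7:00 = 12:44 AM on Jul 27.
+4 hours and 37 minutes → arrive 5:21 AM UTC on Jul 27.
Flight 2 in UTC: 9:56 PM − 10:00 = 11:56 AM on Jul 27.
+7 hours 59 minutes → arrive 7:55 PM UTC on Jul 27.
Flight 1 lands earlier by 14 hours 34 minutes.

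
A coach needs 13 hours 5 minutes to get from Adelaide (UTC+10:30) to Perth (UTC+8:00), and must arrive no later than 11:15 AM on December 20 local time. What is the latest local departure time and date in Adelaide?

12:40 AM on Dec 20

Target arrival in UTC: 11:15 AM − 8:00 = 3:15 AM on Dec 20.
Subtract 13 hours and 5 minutes → departure 2:10 PM UTC on Dec 19.
Adelaide is UTC+10:30: 2:10 PM + 10:30 = 12:40 AM on Dec 20.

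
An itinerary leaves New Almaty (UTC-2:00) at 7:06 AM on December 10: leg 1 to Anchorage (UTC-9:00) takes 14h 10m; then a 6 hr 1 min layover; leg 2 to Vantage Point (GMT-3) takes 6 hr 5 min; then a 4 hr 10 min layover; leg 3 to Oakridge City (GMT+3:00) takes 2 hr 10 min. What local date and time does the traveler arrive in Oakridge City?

8:42 PM on Dec 11

Convert departure to UTC: 7:06 AM + 2:00 = 9:06 AM UTC on Dec 10.
Add 14 hours and 10 minutes leg 1 → 11:16 PM UTC.
Add 6 hours 1 minute layover in Anchorage → 5:17 AM UTC (Dec 11).
Add 6 hours 5 minutes leg 2 → 11:22 AM UTC.
Add 4 hours 10 minutes layover in Vantage Point → 3:32 PM UTC.
Add 2 hours 10 minutes leg 3 → 5:42 PM UTC.
Oakridge City is UTC+3:00, so local arrival = 5:42 PM + 3:00 = 8:42 PM on Dec 11.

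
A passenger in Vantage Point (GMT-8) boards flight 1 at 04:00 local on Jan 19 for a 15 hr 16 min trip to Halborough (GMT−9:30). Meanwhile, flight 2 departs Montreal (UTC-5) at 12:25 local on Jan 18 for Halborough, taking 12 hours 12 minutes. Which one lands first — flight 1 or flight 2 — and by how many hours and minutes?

the second, by 21 hours 39 minutes

Flight 1 in UTC: 04:00 + 8:00 = 12:00 on Jan 19.
+15 hours and 16 minutes → arrive 03:16 UTC on Jan 20.
Flight 2 in UTC: 12:25 + 5:00 = 17:25 on Jan 18.
+12 hours 12 minutes → arrive 05:37 UTC on Jan 19.
Flight 2 lands earlier by 21 hours 39 minutes.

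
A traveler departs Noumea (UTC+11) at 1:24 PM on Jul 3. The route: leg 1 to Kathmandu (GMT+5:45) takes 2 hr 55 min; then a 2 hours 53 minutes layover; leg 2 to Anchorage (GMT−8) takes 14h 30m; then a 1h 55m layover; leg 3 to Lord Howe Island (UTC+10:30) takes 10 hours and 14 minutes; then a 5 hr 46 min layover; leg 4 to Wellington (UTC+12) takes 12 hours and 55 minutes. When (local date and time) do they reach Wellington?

5:32 PM on July 5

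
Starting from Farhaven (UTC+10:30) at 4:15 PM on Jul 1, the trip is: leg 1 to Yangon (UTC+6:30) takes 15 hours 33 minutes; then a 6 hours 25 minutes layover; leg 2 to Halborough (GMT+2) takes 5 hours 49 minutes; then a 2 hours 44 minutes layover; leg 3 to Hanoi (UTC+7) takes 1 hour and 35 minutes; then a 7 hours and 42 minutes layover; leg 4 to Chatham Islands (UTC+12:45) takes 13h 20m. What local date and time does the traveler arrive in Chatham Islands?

11:38 PM on July 3

Convert departure to UTC: 4:15 PM − 10:30 = 5:45 AM UTC on Jul 1.
Add 15 hours and 33 minutes leg 1 → 9:18 PM UTC.
Add 6 hours and 25 minutes layover in Yangon → 3:43 AM UTC (Jul 2).
Add 5 hours and 49 minutes leg 2 → 9:32 AM UTC.
Add 2 hours and 44 minutes layover in Halborough → 12:16 PM UTC.
Add 1 hour 35 minutes leg 3 → 1:51 PM UTC.
Add 7 hours and 42 minutes layover in Hanoi → 9:33 PM UTC.
Add 13 hours and 20 minutes leg 4 → 10:53 AM UTC (Jul 3).
Chatham Islands is UTC+12:45, so local arrival = 10:53 AM + 12:45 = 11:38 PM on Jul 3.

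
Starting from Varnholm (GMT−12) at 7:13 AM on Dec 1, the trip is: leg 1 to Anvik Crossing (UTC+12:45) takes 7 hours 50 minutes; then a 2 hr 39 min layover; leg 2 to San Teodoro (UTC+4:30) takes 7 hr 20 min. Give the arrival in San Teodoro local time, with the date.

5:32 PM on December 2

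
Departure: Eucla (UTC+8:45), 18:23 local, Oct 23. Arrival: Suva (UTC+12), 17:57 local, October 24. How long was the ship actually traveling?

20 hours 19 minutes

Suva is 3:15 ahead of Eucla.
Clock-face elapsed time (ignoring zones) is 23 hours 34 minutes.
Actual elapsed = 23 hours 34 minutes − 3:15 = 20 hours 19 minutes.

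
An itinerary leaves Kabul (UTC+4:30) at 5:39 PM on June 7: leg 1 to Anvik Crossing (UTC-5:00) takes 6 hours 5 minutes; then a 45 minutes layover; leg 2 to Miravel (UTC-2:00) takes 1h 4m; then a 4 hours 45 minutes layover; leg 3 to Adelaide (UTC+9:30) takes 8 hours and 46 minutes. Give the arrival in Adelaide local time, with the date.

8:04 PM on June 8

Convert departure to UTC: 5:39 PM − 4:30 = 1:09 PM UTC on Jun 7.
Add 6 hours and 5 minutes leg 1 → 7:14 PM UTC.
Add 45 minutes layover in Anvik Crossing → 7:59 PM UTC.
Add 1 hour and 4 minutes leg 2 → 9:03 PM UTC.
Add 4 hours 45 minutes layover in Miravel → 1:48 AM UTC (Jun 8).
Add 8 hours 46 minutes leg 3 → 10:34 AM UTC.
Adelaide is UTC+9:30, so local arrival = 10:34 AM + 9:30 = 8:04 PM on Jun 8.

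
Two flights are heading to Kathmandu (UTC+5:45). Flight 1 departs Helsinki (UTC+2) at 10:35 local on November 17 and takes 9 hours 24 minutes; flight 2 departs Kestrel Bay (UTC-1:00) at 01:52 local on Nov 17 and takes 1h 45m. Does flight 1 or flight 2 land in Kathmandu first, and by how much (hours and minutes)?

the second, by 13 hours 22 minutes

Flight 1 in UTC: 10:35 − 2:00 = 08:35 on Nov 17.
+9 hours and 24 minutes → arrive 17:59 UTC on Nov 17.
Flight 2 in UTC: 01:52 + 1:00 = 02:52 on Nov 17.
+1 hour 45 minutes → arrive 04:37 UTC on Nov 17.
Flight 2 lands earlier by 13 hours 22 minutes.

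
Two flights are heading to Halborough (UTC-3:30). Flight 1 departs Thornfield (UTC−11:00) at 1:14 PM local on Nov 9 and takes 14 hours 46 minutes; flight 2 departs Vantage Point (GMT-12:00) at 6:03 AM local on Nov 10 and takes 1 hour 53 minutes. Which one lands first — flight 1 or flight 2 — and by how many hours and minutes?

the first, by 4 hours 56 minutes

Flight 1 in UTC: 1:14 PM + 11:00 = 12:14 AM on Nov 10.
+14 hours and 46 minutes → arrive 3:00 PM UTC on Nov 10.
Flight 2 in UTC: 6:03 AM + 12:00 = 6:03 PM on Nov 10.
+1 hour 53 minutes → arrive 7:56 PM UTC on Nov 10.
Flight 1 lands earlier by 4 hours 56 minutes.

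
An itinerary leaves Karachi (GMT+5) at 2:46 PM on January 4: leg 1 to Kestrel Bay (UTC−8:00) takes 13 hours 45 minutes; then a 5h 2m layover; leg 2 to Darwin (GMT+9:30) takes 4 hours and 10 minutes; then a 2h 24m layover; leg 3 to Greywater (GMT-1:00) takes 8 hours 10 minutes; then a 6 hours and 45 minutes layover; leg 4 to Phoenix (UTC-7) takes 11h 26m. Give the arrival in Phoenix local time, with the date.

Convert departure to UTC: 2:46 PM − 5:00 = 9:46 AM UTC on Jan 4.
Add 13 hours 45 minutes leg 1 → 11:31 PM UTC.
Add 5 hours and 2 minutes layover in Kestrel Bay → 4:33 AM UTC (Jan 5).
Add 4 hours 10 minutes leg 2 → 8:43 AM UTC.
Add 2 hours and 24 minutes layover in Darwin → 11:07 AM UTC.
Add 8 hours 10 minutes leg 3 → 7:17 PM UTC.
Add 6 hours and 45 minutes layover in Greywater → 2:02 AM UTC (Jan 6).
Add 11 hours and 26 minutes leg 4 → 1:28 PM UTC.
Phoenix is UTC−7:00, so local arrival = 1:28 PM − 7:00 = 6:28 AM on Jan 6.

6:28 AM on January 6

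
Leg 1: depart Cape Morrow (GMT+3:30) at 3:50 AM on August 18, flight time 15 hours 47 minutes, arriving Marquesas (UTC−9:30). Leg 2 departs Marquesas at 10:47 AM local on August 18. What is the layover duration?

Convert departure to UTC: 3:50 AM − 3:30 = 12:20 AM UTC on Aug 18.
Add 15 hours 47 minutes flight time → 4:07 PM UTC.
Marquesas is UTC−9:30, so local arrival = 4:07 PM − 9:30 = 6:37 AM on Aug 18.
Layover = 10:47 AM − 6:37 AM = 4 hours 10 minutes.

4 hours 10 minutes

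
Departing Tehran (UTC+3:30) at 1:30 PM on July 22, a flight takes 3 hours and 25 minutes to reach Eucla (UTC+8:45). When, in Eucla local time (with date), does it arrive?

10:10 PM on July 22

Eucla is 5:15 ahead of Tehran.
After 3 hours 25 minutes it is 4:55 PM in Tehran.
Shift by the zone difference: 4:55 PM + 5:15 = 10:10 PM on Jul 22 in Eucla.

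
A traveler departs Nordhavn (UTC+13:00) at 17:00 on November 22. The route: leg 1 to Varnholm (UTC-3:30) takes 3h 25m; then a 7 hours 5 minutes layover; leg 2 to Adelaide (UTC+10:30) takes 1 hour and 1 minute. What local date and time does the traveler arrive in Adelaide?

Convert departure to UTC: 17:00 − 13:00 = 04:00 UTC on Nov 22.
Add 3 hours 25 minutes leg 1 → 07:25 UTC.
Add 7 hours 5 minutes layover in Varnholm → 14:30 UTC.
Add 1 hour and 1 minute leg 2 → 15:31 UTC.
Adelaide is UTC+10:30, so local arrival = 15:31 + 10:30 = 02:01 on Nov 23.

02:01 on Nov 23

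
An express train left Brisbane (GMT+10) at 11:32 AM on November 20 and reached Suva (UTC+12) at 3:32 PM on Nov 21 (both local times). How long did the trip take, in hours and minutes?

Departure in UTC: 11:32 AM − 10:00 = 1:32 AM on Nov 20.
Arrival in UTC: 3:32 PM − 12:00 = 3:32 AM on Nov 21.
Elapsed = 3:32 AM − 1:32 AM (+1 day) = 26 hours.

26 hours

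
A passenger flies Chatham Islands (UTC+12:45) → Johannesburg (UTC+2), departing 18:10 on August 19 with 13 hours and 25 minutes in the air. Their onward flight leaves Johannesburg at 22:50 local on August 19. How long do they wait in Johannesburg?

Convert departure to UTC: 18:10 − 12:45 = 05:25 UTC on Aug 19.
Add 13 hours and 25 minutes flight time → 18:50 UTC.
Johannesburg is UTC+2:00, so local arrival = 18:50 + 2:00 = 20:50 on Aug 19.
Layover = 22:50 − 20:50 = 2 hours.

2 hours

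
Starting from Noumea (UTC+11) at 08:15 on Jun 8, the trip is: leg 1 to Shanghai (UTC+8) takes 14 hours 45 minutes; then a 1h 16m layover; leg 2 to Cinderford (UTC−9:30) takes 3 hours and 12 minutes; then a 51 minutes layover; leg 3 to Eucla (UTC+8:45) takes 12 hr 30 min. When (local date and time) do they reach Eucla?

Convert departure to UTC: 08:15 − 11:00 = 21:15 UTC on Jun 7.
Add 14 hours and 45 minutes leg 1 → 12:00 UTC (Jun 8).
Add 1 hour 16 minutes layover in Shanghai → 13:16 UTC.
Add 3 hours 12 minutes leg 2 → 16:28 UTC.
Add 51 minutes layover in Cinderford → 17:19 UTC.
Add 12 hours and 30 minutes leg 3 → 05:49 UTC (Jun 9).
Eucla is UTC+8:45, so local arrival = 05:49 + 8:45 = 14:34 on Jun 9.

14:34 on June 9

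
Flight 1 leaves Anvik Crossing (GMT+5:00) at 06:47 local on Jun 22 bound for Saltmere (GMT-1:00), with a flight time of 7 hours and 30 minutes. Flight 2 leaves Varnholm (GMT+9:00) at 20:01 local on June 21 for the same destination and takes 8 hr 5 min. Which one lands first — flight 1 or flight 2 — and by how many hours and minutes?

the second, by 14 hours 11 minutes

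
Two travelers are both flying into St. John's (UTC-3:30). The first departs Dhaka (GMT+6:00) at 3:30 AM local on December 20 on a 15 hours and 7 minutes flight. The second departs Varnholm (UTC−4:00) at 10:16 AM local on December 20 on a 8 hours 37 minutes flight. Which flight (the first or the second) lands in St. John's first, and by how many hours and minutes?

Flight 1 in UTC: 3:30 AM − 6:00 = 9:30 PM on Dec 19.
+15 hours and 7 minutes → arrive 12:37 PM UTC on Dec 20.
Flight 2 in UTC: 10:16 AM + 4:00 = 2:16 PM on Dec 20.
+8 hours 37 minutes → arrive 10:53 PM UTC on Dec 20.
Flight 1 lands earlier by 10 hours 16 minutes.

the first, by 10 hours 16 minutes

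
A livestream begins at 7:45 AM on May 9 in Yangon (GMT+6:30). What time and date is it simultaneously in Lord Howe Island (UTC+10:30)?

11:45 AM on May 9

In UTC: 7:45 AM − 6:30 = 1:15 AM on May 9.
Lord Howe Island is UTC+10:30: 1:15 AM + 10:30 = 11:45 AM on May 9.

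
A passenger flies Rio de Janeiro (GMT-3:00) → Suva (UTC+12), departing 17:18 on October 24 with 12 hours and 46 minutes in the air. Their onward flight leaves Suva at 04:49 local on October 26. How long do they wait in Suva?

Convert departure to UTC: 17:18 + 3:00 = 20:18 UTC on Oct 24.
Add 12 hours and 46 minutes flight time → 09:04 UTC (Oct 25).
Suva is UTC+12:00, so local arrival = 09:04 + 12:00 = 21:04 on Oct 25.
Layover = 04:49 − 21:04 (+1 day) = 7 hours 45 minutes.

7 hours 45 minutes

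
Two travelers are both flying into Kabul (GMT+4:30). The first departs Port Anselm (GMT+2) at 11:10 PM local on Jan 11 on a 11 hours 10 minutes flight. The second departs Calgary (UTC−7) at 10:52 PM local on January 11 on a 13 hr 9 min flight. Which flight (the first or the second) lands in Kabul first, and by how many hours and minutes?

Flight 1 in UTC: 11:10 PM − 2:00 = 9:10 PM on Jan 11.
+11 hours 10 minutes → arrive 8:20 AM UTC on Jan 12.
Flight 2 in UTC: 10:52 PM + 7:00 = 5:52 AM on Jan 12.
+13 hours 9 minutes → arrive 7:01 PM UTC on Jan 12.
Flight 1 lands earlier by 10 hours 41 minutes.

the first, by 10 hours 41 minutes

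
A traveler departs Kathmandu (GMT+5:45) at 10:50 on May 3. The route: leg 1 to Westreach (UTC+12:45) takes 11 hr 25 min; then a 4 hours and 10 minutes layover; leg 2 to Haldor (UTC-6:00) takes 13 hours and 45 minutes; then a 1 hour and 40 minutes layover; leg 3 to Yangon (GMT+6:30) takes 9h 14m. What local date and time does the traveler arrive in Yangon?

03:49 on May 5

Convert departure to UTC: 10:50 − 5:45 = 05:05 UTC on May 3.
Add 11 hours 25 minutes leg 1 → 16:30 UTC.
Add 4 hours 10 minutes layover in Westreach → 20:40 UTC.
Add 13 hours and 45 minutes leg 2 → 10:25 UTC (May 4).
Add 1 hour and 40 minutes layover in Haldor → 12:05 UTC.
Add 9 hours 14 minutes leg 3 → 21:19 UTC.
Yangon is UTC+6:30, so local arrival = 21:19 + 6:30 = 03:49 on May 5.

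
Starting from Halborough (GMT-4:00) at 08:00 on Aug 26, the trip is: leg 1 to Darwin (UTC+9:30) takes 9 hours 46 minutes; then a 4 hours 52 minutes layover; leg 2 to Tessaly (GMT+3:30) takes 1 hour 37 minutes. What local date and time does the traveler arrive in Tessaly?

Convert departure to UTC: 08:00 + 4:00 = 12:00 UTC on Aug 26.
Add 9 hours 46 minutes leg 1 → 21:46 UTC.
Add 4 hours 52 minutes layover in Darwin → 02:38 UTC (Aug 27).
Add 1 hour 37 minutes leg 2 → 04:15 UTC.
Tessaly is UTC+3:30, so local arrival = 04:15 + 3:30 = 07:45 on Aug 27.

07:45 on August 27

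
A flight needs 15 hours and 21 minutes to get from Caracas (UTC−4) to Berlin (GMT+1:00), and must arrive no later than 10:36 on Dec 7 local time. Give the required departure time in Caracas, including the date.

Target arrival in UTC: 10:36 − 1:00 = 09:36 on Dec 7.
Subtract 15 hours and 21 minutes → departure 18:15 UTC on Dec 6.
Caracas is UTC−4:00: 18:15 − 4:00 = 14:15 on Dec 6.

14:15 on Dec 6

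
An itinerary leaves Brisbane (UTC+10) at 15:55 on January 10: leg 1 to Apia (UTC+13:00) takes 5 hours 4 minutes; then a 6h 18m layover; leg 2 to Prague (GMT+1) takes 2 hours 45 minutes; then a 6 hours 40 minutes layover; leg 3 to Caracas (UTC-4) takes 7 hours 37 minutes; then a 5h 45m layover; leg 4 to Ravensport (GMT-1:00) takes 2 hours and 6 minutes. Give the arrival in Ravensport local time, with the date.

17:10 on January 11

Convert departure to UTC: 15:55 − 10:00 = 05:55 UTC on Jan 10.
Add 5 hours 4 minutes leg 1 → 10:59 UTC.
Add 6 hours 18 minutes layover in Apia → 17:17 UTC.
Add 2 hours and 45 minutes leg 2 → 20:02 UTC.
Add 6 hours 40 minutes layover in Prague → 02:42 UTC (Jan 11).
Add 7 hours and 37 minutes leg 3 → 10:19 UTC.
Add 5 hours and 45 minutes layover in Caracas → 16:04 UTC.
Add 2 hours 6 minutes leg 4 → 18:10 UTC.
Ravensport is UTC−1:00, so local arrival = 18:10 − 1:00 = 17:10 on Jan 11.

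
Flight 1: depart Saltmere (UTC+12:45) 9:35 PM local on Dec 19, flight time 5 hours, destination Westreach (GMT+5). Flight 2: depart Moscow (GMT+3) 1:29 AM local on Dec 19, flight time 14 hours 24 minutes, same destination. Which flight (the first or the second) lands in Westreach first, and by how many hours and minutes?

the second, by 57 minutes

Flight 1 in UTC: 9:35 PM − 12:45 = 8:50 AM on Dec 19.
+5 hours → arrive 1:50 PM UTC on Dec 19.
Flight 2 in UTC: 1:29 AM − 3:00 = 10:29 PM on Dec 18.
+14 hours 24 minutes → arrive 12:53 PM UTC on Dec 19.
Flight 2 lands earlier by 57 minutes.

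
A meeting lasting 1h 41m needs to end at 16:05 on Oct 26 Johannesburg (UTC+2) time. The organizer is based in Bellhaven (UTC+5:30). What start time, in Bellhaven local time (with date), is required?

Target end time in UTC: 16:05 − 2:00 = 14:05 on Oct 26.
Subtract 1 hour 41 minutes → start 12:24 UTC on Oct 26.
Bellhaven is UTC+5:30: 12:24 + 5:30 = 17:54 on Oct 26.

17:54 on October 26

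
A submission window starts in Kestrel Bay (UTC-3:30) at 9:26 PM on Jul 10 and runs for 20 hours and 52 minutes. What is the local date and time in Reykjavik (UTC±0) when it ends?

Convert start to UTC: 9:26 PM + 3:30 = 12:56 AM UTC on Jul 11.
Add 20 hours and 52 minutes duration → 9:48 PM UTC.
Reykjavik is UTC+0, so local end time is the same: 9:48 PM on Jul 11.

9:48 PM on Jul 11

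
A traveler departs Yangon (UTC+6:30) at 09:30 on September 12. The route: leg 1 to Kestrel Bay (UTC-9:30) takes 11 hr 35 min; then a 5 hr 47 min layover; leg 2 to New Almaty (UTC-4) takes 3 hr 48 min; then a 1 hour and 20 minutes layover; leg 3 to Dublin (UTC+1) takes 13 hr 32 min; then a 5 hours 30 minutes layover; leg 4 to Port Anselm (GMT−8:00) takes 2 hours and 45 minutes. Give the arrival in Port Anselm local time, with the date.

Convert departure to UTC: 09:30 − 6:30 = 03:00 UTC on Sep 12.
Add 11 hours 35 minutes leg 1 → 14:35 UTC.
Add 5 hours and 47 minutes layover in Kestrel Bay → 20:22 UTC.
Add 3 hours and 48 minutes leg 2 → 00:10 UTC (Sep 13).
Add 1 hour and 20 minutes layover in New Almaty → 01:30 UTC.
Add 13 hours and 32 minutes leg 3 → 15:02 UTC.
Add 5 hours and 30 minutes layover in Dublin → 20:32 UTC.
Add 2 hours 45 minutes leg 4 → 23:17 UTC.
Port Anselm is UTC−8:00, so local arrival = 23:17 − 8:00 = 15:17 on Sep 13.

15:17 on September 13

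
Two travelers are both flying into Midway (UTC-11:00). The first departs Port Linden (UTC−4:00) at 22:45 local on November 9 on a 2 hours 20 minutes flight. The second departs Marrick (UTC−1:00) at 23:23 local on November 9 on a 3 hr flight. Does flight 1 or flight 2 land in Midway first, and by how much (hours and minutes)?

the second, by 1 hour 42 minutes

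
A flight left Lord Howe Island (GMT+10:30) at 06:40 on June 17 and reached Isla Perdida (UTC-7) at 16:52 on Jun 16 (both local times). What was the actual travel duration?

3 hours 42 minutes

Isla Perdida is 17:30 behind Lord Howe Island.
Clock-face elapsed time (ignoring zones) is −13 hours 48 minutes.
Actual elapsed = −13 hours 48 minutes + 17:30 = 3 hours 42 minutes.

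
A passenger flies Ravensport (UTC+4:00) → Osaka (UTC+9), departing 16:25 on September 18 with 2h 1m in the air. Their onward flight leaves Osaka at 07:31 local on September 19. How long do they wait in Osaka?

8 hours 5 minutes

Convert departure to UTC: 16:25 − 4:00 = 12:25 UTC on Sep 18.
Add 2 hours 1 minute flight time → 14:26 UTC.
Osaka is UTC+9:00, so local arrival = 14:26 + 9:00 = 23:26 on Sep 18.
Layover = 07:31 − 23:26 (+1 day) = 8 hours 5 minutes.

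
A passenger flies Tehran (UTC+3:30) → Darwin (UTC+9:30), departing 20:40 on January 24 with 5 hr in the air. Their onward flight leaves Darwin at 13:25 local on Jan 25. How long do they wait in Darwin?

Convert departure to UTC: 20:40 − 3:30 = 17:10 UTC on Jan 24.
Add 5 hours flight time → 22:10 UTC.
Darwin is UTC+9:30, so local arrival = 22:10 + 9:30 = 07:40 on Jan 25.
Layover = 13:25 − 07:40 = 5 hours 45 minutes.

5 hours 45 minutes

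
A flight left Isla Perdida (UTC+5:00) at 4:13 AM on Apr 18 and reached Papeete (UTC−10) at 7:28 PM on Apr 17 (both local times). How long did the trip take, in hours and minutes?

Departure in UTC: 4:13 AM − 5:00 = 11:13 PM on Apr 17.
Arrival in UTC: 7:28 PM + 10:00 = 5:28 AM on Apr 18.
Elapsed = 5:28 AM − 11:13 PM (+1 day) = 6 hours 15 minutes.

6 hours 15 minutes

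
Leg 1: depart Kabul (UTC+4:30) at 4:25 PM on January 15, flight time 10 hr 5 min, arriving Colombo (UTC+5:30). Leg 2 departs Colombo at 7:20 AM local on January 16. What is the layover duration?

Convert departure to UTC: 4:25 PM − 4:30 = 11:55 AM UTC on Jan 15.
Add 10 hours 5 minutes flight time → 10:00 PM UTC.
Colombo is UTC+5:30, so local arrival = 10:00 PM + 5:30 = 3:30 AM on Jan 16.
Layover = 7:20 AM − 3:30 AM = 3 hours 50 minutes.

3 hours 50 minutes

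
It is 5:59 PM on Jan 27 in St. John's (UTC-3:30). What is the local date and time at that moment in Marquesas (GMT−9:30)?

11:59 AM on January 27

Marquesas is 6:00 behind St. John's.
Shift by the zone difference: 5:59 PM − 6:00 = 11:59 AM on Jan 27 in Marquesas.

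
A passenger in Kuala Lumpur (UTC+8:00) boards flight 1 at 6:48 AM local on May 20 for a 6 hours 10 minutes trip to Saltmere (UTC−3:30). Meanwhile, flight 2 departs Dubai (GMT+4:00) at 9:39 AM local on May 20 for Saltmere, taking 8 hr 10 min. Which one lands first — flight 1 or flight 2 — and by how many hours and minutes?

Flight 1 in UTC: 6:48 AM − 8:00 = 10:48 PM on May 19.
+6 hours and 10 minutes → arrive 4:58 AM UTC on May 20.
Flight 2 in UTC: 9:39 AM − 4:00 = 5:39 AM on May 20.
+8 hours 10 minutes → arrive 1:49 PM UTC on May 20.
Flight 1 lands earlier by 8 hours 51 minutes.

the first, by 8 hours 51 minutes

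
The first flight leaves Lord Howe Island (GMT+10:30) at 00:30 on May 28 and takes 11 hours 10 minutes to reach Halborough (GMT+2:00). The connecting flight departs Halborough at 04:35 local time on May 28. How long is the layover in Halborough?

Convert departure to UTC: 00:30 − 10:30 = 14:00 UTC on May 27.
Add 11 hours and 10 minutes flight time → 01:10 UTC (May 28).
Halborough is UTC+2:00, so local arrival = 01:10 + 2:00 = 03:10 on May 28.
Layover = 04:35 − 03:10 = 1 hour 25 minutes.

1 hour 25 minutes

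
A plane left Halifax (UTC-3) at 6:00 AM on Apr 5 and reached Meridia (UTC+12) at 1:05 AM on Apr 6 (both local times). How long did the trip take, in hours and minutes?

4 hours 5 minutes

Departure in UTC: 6:00 AM + 3:00 = 9:00 AM on Apr 5.
Arrival in UTC: 1:05 AM − 12:00 = 1:05 PM on Apr 5.
Elapsed = 1:05 PM − 9:00 AM = 4 hours 5 minutes.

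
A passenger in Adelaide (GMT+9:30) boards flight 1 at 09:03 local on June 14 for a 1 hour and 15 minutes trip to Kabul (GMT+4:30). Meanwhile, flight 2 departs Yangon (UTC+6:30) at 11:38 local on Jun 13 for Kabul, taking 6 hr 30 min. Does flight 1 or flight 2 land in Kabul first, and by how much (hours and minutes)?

Flight 1 in UTC: 09:03 − 9:30 = 23:33 on Jun 13.
+1 hour 15 minutes → arrive 00:48 UTC on Jun 14.
Flight 2 in UTC: 11:38 − 6:30 = 05:08 on Jun 13.
+6 hours 30 minutes → arrive 11:38 UTC on Jun 13.
Flight 2 lands earlier by 13 hours 10 minutes.

the second, by 13 hours 10 minutes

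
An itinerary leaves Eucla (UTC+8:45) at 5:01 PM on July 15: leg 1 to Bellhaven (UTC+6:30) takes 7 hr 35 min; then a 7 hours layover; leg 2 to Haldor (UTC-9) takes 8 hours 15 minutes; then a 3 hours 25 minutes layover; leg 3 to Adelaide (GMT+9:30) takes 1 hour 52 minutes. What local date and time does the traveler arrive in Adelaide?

Convert departure to UTC: 5:01 PM − 8:45 = 8:16 AM UTC on Jul 15.
Add 7 hours and 35 minutes leg 1 → 3:51 PM UTC.
Add 7 hours layover in Bellhaven → 10:51 PM UTC.
Add 8 hours and 15 minutes leg 2 → 7:06 AM UTC (Jul 16).
Add 3 hours 25 minutes layover in Haldor → 10:31 AM UTC.
Add 1 hour and 52 minutes leg 3 → 12:23 PM UTC.
Adelaide is UTC+9:30, so local arrival = 12:23 PM + 9:30 = 9:53 PM on Jul 16.

9:53 PM on Jul 16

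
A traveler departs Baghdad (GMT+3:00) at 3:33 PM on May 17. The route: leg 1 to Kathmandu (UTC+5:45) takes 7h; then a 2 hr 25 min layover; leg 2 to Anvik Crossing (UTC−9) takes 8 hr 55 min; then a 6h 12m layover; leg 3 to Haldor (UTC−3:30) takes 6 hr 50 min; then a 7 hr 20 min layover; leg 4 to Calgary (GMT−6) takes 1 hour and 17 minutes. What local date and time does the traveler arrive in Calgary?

Convert departure to UTC: 3:33 PM − 3:00 = 12:33 PM UTC on May 17.
Add 7 hours leg 1 → 7:33 PM UTC.
Add 2 hours 25 minutes layover in Kathmandu → 9:58 PM UTC.
Add 8 hours and 55 minutes leg 2 → 6:53 AM UTC (May 18).
Add 6 hours 12 minutes layover in Anvik Crossing → 1:05 PM UTC.
Add 6 hours and 50 minutes leg 3 → 7:55 PM UTC.
Add 7 hours and 20 minutes layover in Haldor → 3:15 AM UTC (May 19).
Add 1 hour 17 minutes leg 4 → 4:32 AM UTC.
Calgary is UTC−6:00, so local arrival = 4:32 AM − 6:00 = 10:32 PM on May 18.

10:32 PM on May 18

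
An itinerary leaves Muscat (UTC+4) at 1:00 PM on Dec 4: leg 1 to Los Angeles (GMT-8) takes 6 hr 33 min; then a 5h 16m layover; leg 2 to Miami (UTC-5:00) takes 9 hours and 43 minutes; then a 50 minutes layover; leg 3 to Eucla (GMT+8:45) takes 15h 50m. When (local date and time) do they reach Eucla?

7:57 AM on December 6

Convert departure to UTC: 1:00 PM − 4:00 = 9:00 AM UTC on Dec 4.
Add 6 hours and 33 minutes leg 1 → 3:33 PM UTC.
Add 5 hours 16 minutes layover in Los Angeles → 8:49 PM UTC.
Add 9 hours 43 minutes leg 2 → 6:32 AM UTC (Dec 5).
Add 50 minutes layover in Miami → 7:22 AM UTC.
Add 15 hours and 50 minutes leg 3 → 11:12 PM UTC.
Eucla is UTC+8:45, so local arrival = 11:12 PM + 8:45 = 7:57 AM on Dec 6.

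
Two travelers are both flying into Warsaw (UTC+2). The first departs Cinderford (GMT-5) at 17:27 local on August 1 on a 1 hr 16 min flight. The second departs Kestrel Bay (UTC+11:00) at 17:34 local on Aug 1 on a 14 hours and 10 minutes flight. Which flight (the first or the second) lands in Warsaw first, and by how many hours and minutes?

Flight 1 in UTC: 17:27 + 5:00 = 22:27 on Aug 1.
+1 hour and 16 minutes → arrive 23:43 UTC on Aug 1.
Flight 2 in UTC: 17:34 − 11:00 = 06:34 on Aug 1.
+14 hours and 10 minutes → arrive 20:44 UTC on Aug 1.
Flight 2 lands earlier by 2 hours 59 minutes.

the second, by 2 hours 59 minutes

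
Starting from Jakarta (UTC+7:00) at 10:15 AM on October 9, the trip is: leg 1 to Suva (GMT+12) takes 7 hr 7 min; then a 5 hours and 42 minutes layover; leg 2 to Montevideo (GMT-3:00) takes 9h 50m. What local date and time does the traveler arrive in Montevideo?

Convert departure to UTC: 10:15 AM − 7:00 = 3:15 AM UTC on Oct 9.
Add 7 hours and 7 minutes leg 1 → 10:22 AM UTC.
Add 5 hours and 42 minutes layover in Suva → 4:04 PM UTC.
Add 9 hours and 50 minutes leg 2 → 1:54 AM UTC (Oct 10).
Montevideo is UTC−3:00, so local arrival = 1:54 AM − 3:00 = 10:54 PM on Oct 9.

10:54 PM on Oct 9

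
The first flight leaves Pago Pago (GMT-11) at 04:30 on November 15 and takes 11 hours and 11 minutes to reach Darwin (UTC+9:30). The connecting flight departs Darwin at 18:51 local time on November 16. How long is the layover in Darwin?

6 hours 40 minutes

Convert departure to UTC: 04:30 + 11:00 = 15:30 UTC on Nov 15.
Add 11 hours 11 minutes flight time → 02:41 UTC (Nov 16).
Darwin is UTC+9:30, so local arrival = 02:41 + 9:30 = 12:11 on Nov 16.
Layover = 18:51 − 12:11 = 6 hours 40 minutes.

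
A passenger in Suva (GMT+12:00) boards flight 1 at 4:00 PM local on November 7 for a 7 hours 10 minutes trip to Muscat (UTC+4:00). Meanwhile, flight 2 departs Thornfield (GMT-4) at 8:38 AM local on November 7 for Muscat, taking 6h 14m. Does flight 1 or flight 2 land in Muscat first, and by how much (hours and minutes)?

the first, by 7 hours 42 minutes

Flight 1 in UTC: 4:00 PM − 12:00 = 4:00 AM on Nov 7.
+7 hours 10 minutes → arrive 11:10 AM UTC on Nov 7.
Flight 2 in UTC: 8:38 AM + 4:00 = 12:38 PM on Nov 7.
+6 hours 14 minutes → arrive 6:52 PM UTC on Nov 7.
Flight 1 lands earlier by 7 hours 42 minutes.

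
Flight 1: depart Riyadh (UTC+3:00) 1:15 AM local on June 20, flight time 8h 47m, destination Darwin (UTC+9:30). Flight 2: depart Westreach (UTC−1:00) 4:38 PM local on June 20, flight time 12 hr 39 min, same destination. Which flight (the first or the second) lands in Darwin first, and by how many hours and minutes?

Flight 1 in UTC: 1:15 AM − 3:00 = 10:15 PM on Jun 19.
+8 hours 47 minutes → arrive 7:02 AM UTC on Jun 20.
Flight 2 in UTC: 4:38 PM + 1:00 = 5:38 PM on Jun 20.
+12 hours 39 minutes → arrive 6:17 AM UTC on Jun 21.
Flight 1 lands earlier by 23 hours 15 minutes.

the first, by 23 hours 15 minutes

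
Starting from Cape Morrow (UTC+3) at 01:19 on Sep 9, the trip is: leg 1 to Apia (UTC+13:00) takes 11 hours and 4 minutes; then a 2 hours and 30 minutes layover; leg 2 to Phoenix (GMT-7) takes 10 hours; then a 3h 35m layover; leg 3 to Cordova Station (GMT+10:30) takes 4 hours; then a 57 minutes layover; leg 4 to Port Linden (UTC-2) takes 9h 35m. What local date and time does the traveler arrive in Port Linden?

Convert departure to UTC: 01:19 − 3:00 = 22:19 UTC on Sep 8.
Add 11 hours and 4 minutes leg 1 → 09:23 UTC (Sep 9).
Add 2 hours 30 minutes layover in Apia → 11:53 UTC.
Add 10 hours leg 2 → 21:53 UTC.
Add 3 hours 35 minutes layover in Phoenix → 01:28 UTC (Sep 10).
Add 4 hours leg 3 → 05:28 UTC.
Add 57 minutes layover in Cordova Station → 06:25 UTC.
Add 9 hours 35 minutes leg 4 → 16:00 UTC.
Port Linden is UTC−2:00, so local arrival = 16:00 − 2:00 = 14:00 on Sep 10.

14:00 on September 10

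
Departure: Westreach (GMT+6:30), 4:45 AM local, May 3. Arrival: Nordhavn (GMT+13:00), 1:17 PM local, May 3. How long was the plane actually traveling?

Nordhavn is 6:30 ahead of Westreach.
Clock-face elapsed time (ignoring zones) is 8 hours 32 minutes.
Actual elapsed = 8 hours 32 minutes − 6:30 = 2 hours 2 minutes.

2 hours 2 minutes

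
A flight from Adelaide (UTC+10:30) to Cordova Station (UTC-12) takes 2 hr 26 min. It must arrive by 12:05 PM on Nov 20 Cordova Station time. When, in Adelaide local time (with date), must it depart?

Target arrival in UTC: 12:05 PM + 12:00 = 12:05 AM on Nov 21.
Subtract 2 hours 26 minutes → departure 9:39 PM UTC on Nov 20.
Adelaide is UTC+10:30: 9:39 PM + 10:30 = 8:09 AM on Nov 21.

8:09 AM on November 21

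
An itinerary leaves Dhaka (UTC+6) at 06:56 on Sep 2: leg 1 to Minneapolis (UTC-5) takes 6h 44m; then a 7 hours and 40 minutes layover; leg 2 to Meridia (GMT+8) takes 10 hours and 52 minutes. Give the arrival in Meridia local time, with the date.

Convert departure to UTC: 06:56 − 6:00 = 00:56 UTC on Sep 2.
Add 6 hours and 44 minutes leg 1 → 07:40 UTC.
Add 7 hours 40 minutes layover in Minneapolis → 15:20 UTC.
Add 10 hours 52 minutes leg 2 → 02:12 UTC (Sep 3).
Meridia is UTC+8:00, so local arrival = 02:12 + 8:00 = 10:12 on Sep 3.

10:12 on Sep 3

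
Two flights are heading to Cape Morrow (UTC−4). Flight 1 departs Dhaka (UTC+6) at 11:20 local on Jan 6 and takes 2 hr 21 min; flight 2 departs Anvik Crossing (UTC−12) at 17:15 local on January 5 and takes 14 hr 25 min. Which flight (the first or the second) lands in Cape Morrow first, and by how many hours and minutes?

the first, by 11 hours 59 minutes

Flight 1 in UTC: 11:20 − 6:00 = 05:20 on Jan 6.
+2 hours 21 minutes → arrive 07:41 UTC on Jan 6.
Flight 2 in UTC: 17:15 + 12:00 = 05:15 on Jan 6.
+14 hours and 25 minutes → arrive 19:40 UTC on Jan 6.
Flight 1 lands earlier by 11 hours 59 minutes.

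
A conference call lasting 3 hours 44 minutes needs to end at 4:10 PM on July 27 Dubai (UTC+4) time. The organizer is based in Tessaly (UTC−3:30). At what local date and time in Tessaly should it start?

4:56 AM on Jul 27

Target end time in UTC: 4:10 PM − 4:00 = 12:10 PM on Jul 27.
Subtract 3 hours 44 minutes → start 8:26 AM UTC on Jul 27.
Tessaly is UTC−3:30: 8:26 AM − 3:30 = 4:56 AM on Jul 27.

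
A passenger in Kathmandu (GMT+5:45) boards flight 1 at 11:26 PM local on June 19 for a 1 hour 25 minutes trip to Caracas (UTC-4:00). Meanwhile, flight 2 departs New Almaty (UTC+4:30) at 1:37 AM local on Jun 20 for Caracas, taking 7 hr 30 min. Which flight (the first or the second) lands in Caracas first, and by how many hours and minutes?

Flight 1 in UTC: 11:26 PM − 5:45 = 5:41 PM on Jun 19.
+1 hour 25 minutes → arrive 7:06 PM UTC on Jun 19.
Flight 2 in UTC: 1:37 AM − 4:30 = 9:07 PM on Jun 19.
+7 hours 30 minutes → arrive 4:37 AM UTC on Jun 20.
Flight 1 lands earlier by 9 hours 31 minutes.

the first, by 9 hours 31 minutes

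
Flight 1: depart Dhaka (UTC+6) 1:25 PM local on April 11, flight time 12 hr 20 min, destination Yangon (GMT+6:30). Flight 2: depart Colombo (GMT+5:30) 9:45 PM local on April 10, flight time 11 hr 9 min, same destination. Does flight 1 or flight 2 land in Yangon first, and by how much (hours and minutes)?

the second, by 16 hours 21 minutes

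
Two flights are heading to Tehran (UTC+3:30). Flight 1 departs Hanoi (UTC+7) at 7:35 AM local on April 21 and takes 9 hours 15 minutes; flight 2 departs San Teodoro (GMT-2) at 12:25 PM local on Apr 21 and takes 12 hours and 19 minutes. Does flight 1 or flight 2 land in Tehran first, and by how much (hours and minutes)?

Flight 1 in UTC: 7:35 AM − 7:00 = 12:35 AM on Apr 21.
+9 hours 15 minutes → arrive 9:50 AM UTC on Apr 21.
Flight 2 in UTC: 12:25 PM + 2:00 = 2:25 PM on Apr 21.
+12 hours and 19 minutes → arrive 2:44 AM UTC on Apr 22.
Flight 1 lands earlier by 16 hours 54 minutes.

the first, by 16 hours 54 minutes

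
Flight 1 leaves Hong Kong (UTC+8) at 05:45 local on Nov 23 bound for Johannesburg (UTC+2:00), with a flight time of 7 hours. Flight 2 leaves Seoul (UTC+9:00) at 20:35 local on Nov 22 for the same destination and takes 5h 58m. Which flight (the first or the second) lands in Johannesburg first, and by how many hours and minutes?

the second, by 11 hours 12 minutes

Flight 1 in UTC: 05:45 − 8:00 = 21:45 on Nov 22.
+7 hours → arrive 04:45 UTC on Nov 23.
Flight 2 in UTC: 20:35 − 9:00 = 11:35 on Nov 22.
+5 hours 58 minutes → arrive 17:33 UTC on Nov 22.
Flight 2 lands earlier by 11 hours 12 minutes.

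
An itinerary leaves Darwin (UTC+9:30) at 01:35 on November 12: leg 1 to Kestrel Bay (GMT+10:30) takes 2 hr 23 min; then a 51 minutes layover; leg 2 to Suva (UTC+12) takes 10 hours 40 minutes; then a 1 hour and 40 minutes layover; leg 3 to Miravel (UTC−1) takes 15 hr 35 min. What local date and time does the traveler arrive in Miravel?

Convert departure to UTC: 01:35 − 9:30 = 16:05 UTC on Nov 11.
Add 2 hours and 23 minutes leg 1 → 18:28 UTC.
Add 51 minutes layover in Kestrel Bay → 19:19 UTC.
Add 10 hours 40 minutes leg 2 → 05:59 UTC (Nov 12).
Add 1 hour 40 minutes layover in Suva → 07:39 UTC.
Add 15 hours and 35 minutes leg 3 → 23:14 UTC.
Miravel is UTC−1:00, so local arrival = 23:14 − 1:00 = 22:14 on Nov 12.

22:14 on Nov 12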